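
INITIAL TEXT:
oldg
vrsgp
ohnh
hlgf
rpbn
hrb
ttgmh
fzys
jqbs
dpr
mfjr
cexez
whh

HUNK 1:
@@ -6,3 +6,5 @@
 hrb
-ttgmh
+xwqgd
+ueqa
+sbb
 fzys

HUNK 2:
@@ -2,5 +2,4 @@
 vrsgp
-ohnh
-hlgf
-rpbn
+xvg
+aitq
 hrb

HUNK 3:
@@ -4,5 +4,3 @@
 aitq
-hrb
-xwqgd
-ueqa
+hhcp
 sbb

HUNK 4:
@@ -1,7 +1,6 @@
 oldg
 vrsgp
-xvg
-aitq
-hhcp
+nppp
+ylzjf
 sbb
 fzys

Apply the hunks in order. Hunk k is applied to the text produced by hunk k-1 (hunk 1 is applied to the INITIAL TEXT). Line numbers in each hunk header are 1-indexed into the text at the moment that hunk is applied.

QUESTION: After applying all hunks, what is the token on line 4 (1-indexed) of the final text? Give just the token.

Answer: ylzjf

Derivation:
Hunk 1: at line 6 remove [ttgmh] add [xwqgd,ueqa,sbb] -> 15 lines: oldg vrsgp ohnh hlgf rpbn hrb xwqgd ueqa sbb fzys jqbs dpr mfjr cexez whh
Hunk 2: at line 2 remove [ohnh,hlgf,rpbn] add [xvg,aitq] -> 14 lines: oldg vrsgp xvg aitq hrb xwqgd ueqa sbb fzys jqbs dpr mfjr cexez whh
Hunk 3: at line 4 remove [hrb,xwqgd,ueqa] add [hhcp] -> 12 lines: oldg vrsgp xvg aitq hhcp sbb fzys jqbs dpr mfjr cexez whh
Hunk 4: at line 1 remove [xvg,aitq,hhcp] add [nppp,ylzjf] -> 11 lines: oldg vrsgp nppp ylzjf sbb fzys jqbs dpr mfjr cexez whh
Final line 4: ylzjf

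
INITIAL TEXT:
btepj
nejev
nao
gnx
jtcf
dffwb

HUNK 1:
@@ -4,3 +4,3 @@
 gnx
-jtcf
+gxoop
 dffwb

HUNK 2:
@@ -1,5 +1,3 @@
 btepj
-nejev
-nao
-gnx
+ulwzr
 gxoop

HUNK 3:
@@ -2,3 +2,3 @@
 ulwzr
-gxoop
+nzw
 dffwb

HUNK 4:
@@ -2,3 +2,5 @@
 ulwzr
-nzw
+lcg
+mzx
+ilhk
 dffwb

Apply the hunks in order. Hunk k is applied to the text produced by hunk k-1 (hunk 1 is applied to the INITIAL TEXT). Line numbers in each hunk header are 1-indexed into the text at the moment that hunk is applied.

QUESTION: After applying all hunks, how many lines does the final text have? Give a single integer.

Answer: 6

Derivation:
Hunk 1: at line 4 remove [jtcf] add [gxoop] -> 6 lines: btepj nejev nao gnx gxoop dffwb
Hunk 2: at line 1 remove [nejev,nao,gnx] add [ulwzr] -> 4 lines: btepj ulwzr gxoop dffwb
Hunk 3: at line 2 remove [gxoop] add [nzw] -> 4 lines: btepj ulwzr nzw dffwb
Hunk 4: at line 2 remove [nzw] add [lcg,mzx,ilhk] -> 6 lines: btepj ulwzr lcg mzx ilhk dffwb
Final line count: 6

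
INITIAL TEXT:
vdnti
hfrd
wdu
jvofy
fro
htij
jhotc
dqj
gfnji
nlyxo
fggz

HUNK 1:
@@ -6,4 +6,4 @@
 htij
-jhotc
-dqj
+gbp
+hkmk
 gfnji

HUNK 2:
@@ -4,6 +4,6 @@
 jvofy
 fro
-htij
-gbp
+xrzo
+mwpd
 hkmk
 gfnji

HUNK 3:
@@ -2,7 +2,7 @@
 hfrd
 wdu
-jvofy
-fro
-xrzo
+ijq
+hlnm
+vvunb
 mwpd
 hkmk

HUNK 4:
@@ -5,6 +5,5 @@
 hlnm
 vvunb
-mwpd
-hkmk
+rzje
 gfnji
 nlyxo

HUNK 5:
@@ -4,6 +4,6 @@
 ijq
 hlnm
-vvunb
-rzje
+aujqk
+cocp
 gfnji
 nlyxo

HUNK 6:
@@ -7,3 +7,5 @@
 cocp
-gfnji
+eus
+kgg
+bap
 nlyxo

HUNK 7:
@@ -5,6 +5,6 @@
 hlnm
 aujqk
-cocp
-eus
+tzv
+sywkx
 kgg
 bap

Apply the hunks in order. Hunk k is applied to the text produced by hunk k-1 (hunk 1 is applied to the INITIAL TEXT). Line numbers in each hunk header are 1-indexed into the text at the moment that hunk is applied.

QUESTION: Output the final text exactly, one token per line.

Hunk 1: at line 6 remove [jhotc,dqj] add [gbp,hkmk] -> 11 lines: vdnti hfrd wdu jvofy fro htij gbp hkmk gfnji nlyxo fggz
Hunk 2: at line 4 remove [htij,gbp] add [xrzo,mwpd] -> 11 lines: vdnti hfrd wdu jvofy fro xrzo mwpd hkmk gfnji nlyxo fggz
Hunk 3: at line 2 remove [jvofy,fro,xrzo] add [ijq,hlnm,vvunb] -> 11 lines: vdnti hfrd wdu ijq hlnm vvunb mwpd hkmk gfnji nlyxo fggz
Hunk 4: at line 5 remove [mwpd,hkmk] add [rzje] -> 10 lines: vdnti hfrd wdu ijq hlnm vvunb rzje gfnji nlyxo fggz
Hunk 5: at line 4 remove [vvunb,rzje] add [aujqk,cocp] -> 10 lines: vdnti hfrd wdu ijq hlnm aujqk cocp gfnji nlyxo fggz
Hunk 6: at line 7 remove [gfnji] add [eus,kgg,bap] -> 12 lines: vdnti hfrd wdu ijq hlnm aujqk cocp eus kgg bap nlyxo fggz
Hunk 7: at line 5 remove [cocp,eus] add [tzv,sywkx] -> 12 lines: vdnti hfrd wdu ijq hlnm aujqk tzv sywkx kgg bap nlyxo fggz

Answer: vdnti
hfrd
wdu
ijq
hlnm
aujqk
tzv
sywkx
kgg
bap
nlyxo
fggz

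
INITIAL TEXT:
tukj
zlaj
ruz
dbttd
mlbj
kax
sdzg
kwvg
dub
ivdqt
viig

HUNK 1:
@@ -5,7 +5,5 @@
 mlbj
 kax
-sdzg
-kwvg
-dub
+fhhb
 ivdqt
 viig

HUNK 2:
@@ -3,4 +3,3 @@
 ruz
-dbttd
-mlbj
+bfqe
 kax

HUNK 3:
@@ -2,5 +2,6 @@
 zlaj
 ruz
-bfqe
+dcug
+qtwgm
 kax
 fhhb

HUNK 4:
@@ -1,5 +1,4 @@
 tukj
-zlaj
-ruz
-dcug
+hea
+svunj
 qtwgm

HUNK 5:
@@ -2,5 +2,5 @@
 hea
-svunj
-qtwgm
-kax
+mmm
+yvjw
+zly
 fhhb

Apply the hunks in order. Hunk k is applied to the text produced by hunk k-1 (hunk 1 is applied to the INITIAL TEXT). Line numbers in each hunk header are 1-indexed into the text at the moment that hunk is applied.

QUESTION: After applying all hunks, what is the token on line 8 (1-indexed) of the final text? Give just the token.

Hunk 1: at line 5 remove [sdzg,kwvg,dub] add [fhhb] -> 9 lines: tukj zlaj ruz dbttd mlbj kax fhhb ivdqt viig
Hunk 2: at line 3 remove [dbttd,mlbj] add [bfqe] -> 8 lines: tukj zlaj ruz bfqe kax fhhb ivdqt viig
Hunk 3: at line 2 remove [bfqe] add [dcug,qtwgm] -> 9 lines: tukj zlaj ruz dcug qtwgm kax fhhb ivdqt viig
Hunk 4: at line 1 remove [zlaj,ruz,dcug] add [hea,svunj] -> 8 lines: tukj hea svunj qtwgm kax fhhb ivdqt viig
Hunk 5: at line 2 remove [svunj,qtwgm,kax] add [mmm,yvjw,zly] -> 8 lines: tukj hea mmm yvjw zly fhhb ivdqt viig
Final line 8: viig

Answer: viig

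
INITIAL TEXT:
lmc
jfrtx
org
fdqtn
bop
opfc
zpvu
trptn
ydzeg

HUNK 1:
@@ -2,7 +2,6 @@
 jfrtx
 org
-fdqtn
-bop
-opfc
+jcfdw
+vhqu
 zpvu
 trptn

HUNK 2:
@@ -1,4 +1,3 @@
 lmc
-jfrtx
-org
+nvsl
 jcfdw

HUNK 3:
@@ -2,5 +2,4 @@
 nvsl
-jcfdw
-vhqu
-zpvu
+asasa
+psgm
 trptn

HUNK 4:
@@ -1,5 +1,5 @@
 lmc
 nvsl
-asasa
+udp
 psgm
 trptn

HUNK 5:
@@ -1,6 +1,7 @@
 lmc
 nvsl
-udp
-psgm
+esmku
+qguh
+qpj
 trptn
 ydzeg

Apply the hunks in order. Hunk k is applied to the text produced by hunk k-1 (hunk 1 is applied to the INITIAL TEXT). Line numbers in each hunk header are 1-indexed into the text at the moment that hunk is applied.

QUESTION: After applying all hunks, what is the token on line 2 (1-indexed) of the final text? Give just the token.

Answer: nvsl

Derivation:
Hunk 1: at line 2 remove [fdqtn,bop,opfc] add [jcfdw,vhqu] -> 8 lines: lmc jfrtx org jcfdw vhqu zpvu trptn ydzeg
Hunk 2: at line 1 remove [jfrtx,org] add [nvsl] -> 7 lines: lmc nvsl jcfdw vhqu zpvu trptn ydzeg
Hunk 3: at line 2 remove [jcfdw,vhqu,zpvu] add [asasa,psgm] -> 6 lines: lmc nvsl asasa psgm trptn ydzeg
Hunk 4: at line 1 remove [asasa] add [udp] -> 6 lines: lmc nvsl udp psgm trptn ydzeg
Hunk 5: at line 1 remove [udp,psgm] add [esmku,qguh,qpj] -> 7 lines: lmc nvsl esmku qguh qpj trptn ydzeg
Final line 2: nvsl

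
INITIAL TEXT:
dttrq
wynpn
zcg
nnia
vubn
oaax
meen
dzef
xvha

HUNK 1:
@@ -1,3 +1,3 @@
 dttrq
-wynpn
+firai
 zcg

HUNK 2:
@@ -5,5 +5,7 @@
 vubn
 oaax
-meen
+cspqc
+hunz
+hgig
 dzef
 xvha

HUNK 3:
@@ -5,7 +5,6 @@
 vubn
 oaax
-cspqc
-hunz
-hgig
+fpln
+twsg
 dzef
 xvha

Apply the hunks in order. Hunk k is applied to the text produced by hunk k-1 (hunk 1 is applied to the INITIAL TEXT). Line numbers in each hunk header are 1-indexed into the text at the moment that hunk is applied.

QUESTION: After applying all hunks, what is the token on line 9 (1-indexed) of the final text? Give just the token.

Answer: dzef

Derivation:
Hunk 1: at line 1 remove [wynpn] add [firai] -> 9 lines: dttrq firai zcg nnia vubn oaax meen dzef xvha
Hunk 2: at line 5 remove [meen] add [cspqc,hunz,hgig] -> 11 lines: dttrq firai zcg nnia vubn oaax cspqc hunz hgig dzef xvha
Hunk 3: at line 5 remove [cspqc,hunz,hgig] add [fpln,twsg] -> 10 lines: dttrq firai zcg nnia vubn oaax fpln twsg dzef xvha
Final line 9: dzef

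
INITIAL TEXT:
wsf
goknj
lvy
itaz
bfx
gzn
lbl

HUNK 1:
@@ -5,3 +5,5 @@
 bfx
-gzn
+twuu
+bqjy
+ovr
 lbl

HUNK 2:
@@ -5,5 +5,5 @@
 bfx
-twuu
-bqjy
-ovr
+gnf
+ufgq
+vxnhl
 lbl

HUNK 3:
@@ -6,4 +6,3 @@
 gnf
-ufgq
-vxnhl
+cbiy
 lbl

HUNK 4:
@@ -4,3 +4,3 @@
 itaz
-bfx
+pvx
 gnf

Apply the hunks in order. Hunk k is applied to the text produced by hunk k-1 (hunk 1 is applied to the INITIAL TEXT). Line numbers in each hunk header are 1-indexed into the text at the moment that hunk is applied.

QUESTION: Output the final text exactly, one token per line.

Answer: wsf
goknj
lvy
itaz
pvx
gnf
cbiy
lbl

Derivation:
Hunk 1: at line 5 remove [gzn] add [twuu,bqjy,ovr] -> 9 lines: wsf goknj lvy itaz bfx twuu bqjy ovr lbl
Hunk 2: at line 5 remove [twuu,bqjy,ovr] add [gnf,ufgq,vxnhl] -> 9 lines: wsf goknj lvy itaz bfx gnf ufgq vxnhl lbl
Hunk 3: at line 6 remove [ufgq,vxnhl] add [cbiy] -> 8 lines: wsf goknj lvy itaz bfx gnf cbiy lbl
Hunk 4: at line 4 remove [bfx] add [pvx] -> 8 lines: wsf goknj lvy itaz pvx gnf cbiy lbl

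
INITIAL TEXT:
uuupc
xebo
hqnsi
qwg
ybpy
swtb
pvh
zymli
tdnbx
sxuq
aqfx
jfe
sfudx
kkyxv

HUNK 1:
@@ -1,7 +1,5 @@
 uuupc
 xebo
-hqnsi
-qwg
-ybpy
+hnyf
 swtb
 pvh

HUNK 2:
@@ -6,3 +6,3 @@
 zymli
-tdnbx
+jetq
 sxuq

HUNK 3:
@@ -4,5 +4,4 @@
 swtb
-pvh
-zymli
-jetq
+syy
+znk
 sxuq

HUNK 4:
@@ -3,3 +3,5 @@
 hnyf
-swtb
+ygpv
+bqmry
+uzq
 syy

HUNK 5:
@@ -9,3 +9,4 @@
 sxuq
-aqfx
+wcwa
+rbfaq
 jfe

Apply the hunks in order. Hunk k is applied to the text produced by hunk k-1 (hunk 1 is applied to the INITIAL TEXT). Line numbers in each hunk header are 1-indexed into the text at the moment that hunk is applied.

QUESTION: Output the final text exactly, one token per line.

Hunk 1: at line 1 remove [hqnsi,qwg,ybpy] add [hnyf] -> 12 lines: uuupc xebo hnyf swtb pvh zymli tdnbx sxuq aqfx jfe sfudx kkyxv
Hunk 2: at line 6 remove [tdnbx] add [jetq] -> 12 lines: uuupc xebo hnyf swtb pvh zymli jetq sxuq aqfx jfe sfudx kkyxv
Hunk 3: at line 4 remove [pvh,zymli,jetq] add [syy,znk] -> 11 lines: uuupc xebo hnyf swtb syy znk sxuq aqfx jfe sfudx kkyxv
Hunk 4: at line 3 remove [swtb] add [ygpv,bqmry,uzq] -> 13 lines: uuupc xebo hnyf ygpv bqmry uzq syy znk sxuq aqfx jfe sfudx kkyxv
Hunk 5: at line 9 remove [aqfx] add [wcwa,rbfaq] -> 14 lines: uuupc xebo hnyf ygpv bqmry uzq syy znk sxuq wcwa rbfaq jfe sfudx kkyxv

Answer: uuupc
xebo
hnyf
ygpv
bqmry
uzq
syy
znk
sxuq
wcwa
rbfaq
jfe
sfudx
kkyxv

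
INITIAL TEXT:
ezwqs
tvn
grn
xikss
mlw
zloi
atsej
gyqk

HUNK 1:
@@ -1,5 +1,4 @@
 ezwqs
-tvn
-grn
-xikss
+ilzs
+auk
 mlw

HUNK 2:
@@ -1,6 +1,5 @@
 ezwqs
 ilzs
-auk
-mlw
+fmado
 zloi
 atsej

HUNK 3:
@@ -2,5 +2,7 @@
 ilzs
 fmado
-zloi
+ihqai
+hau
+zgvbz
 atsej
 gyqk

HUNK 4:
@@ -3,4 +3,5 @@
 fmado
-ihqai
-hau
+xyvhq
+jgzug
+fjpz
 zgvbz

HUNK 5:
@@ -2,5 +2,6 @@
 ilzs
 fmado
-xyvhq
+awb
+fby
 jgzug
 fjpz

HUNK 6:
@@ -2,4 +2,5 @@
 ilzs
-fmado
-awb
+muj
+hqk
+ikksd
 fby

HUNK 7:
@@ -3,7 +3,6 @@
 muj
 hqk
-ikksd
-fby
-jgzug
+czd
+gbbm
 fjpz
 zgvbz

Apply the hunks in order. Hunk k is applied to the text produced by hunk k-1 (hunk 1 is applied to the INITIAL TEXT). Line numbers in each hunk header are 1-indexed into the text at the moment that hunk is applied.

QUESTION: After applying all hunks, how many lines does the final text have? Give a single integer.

Hunk 1: at line 1 remove [tvn,grn,xikss] add [ilzs,auk] -> 7 lines: ezwqs ilzs auk mlw zloi atsej gyqk
Hunk 2: at line 1 remove [auk,mlw] add [fmado] -> 6 lines: ezwqs ilzs fmado zloi atsej gyqk
Hunk 3: at line 2 remove [zloi] add [ihqai,hau,zgvbz] -> 8 lines: ezwqs ilzs fmado ihqai hau zgvbz atsej gyqk
Hunk 4: at line 3 remove [ihqai,hau] add [xyvhq,jgzug,fjpz] -> 9 lines: ezwqs ilzs fmado xyvhq jgzug fjpz zgvbz atsej gyqk
Hunk 5: at line 2 remove [xyvhq] add [awb,fby] -> 10 lines: ezwqs ilzs fmado awb fby jgzug fjpz zgvbz atsej gyqk
Hunk 6: at line 2 remove [fmado,awb] add [muj,hqk,ikksd] -> 11 lines: ezwqs ilzs muj hqk ikksd fby jgzug fjpz zgvbz atsej gyqk
Hunk 7: at line 3 remove [ikksd,fby,jgzug] add [czd,gbbm] -> 10 lines: ezwqs ilzs muj hqk czd gbbm fjpz zgvbz atsej gyqk
Final line count: 10

Answer: 10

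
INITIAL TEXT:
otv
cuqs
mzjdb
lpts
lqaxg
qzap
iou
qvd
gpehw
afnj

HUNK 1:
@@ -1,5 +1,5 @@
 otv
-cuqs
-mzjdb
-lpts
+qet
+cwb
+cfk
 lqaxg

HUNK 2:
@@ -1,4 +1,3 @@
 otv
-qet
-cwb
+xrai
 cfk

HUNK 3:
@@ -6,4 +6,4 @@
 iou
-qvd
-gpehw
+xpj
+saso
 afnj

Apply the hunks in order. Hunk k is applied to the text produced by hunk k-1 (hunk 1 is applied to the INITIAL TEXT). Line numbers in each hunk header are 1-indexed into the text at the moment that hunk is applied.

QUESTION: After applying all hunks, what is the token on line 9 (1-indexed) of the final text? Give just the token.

Hunk 1: at line 1 remove [cuqs,mzjdb,lpts] add [qet,cwb,cfk] -> 10 lines: otv qet cwb cfk lqaxg qzap iou qvd gpehw afnj
Hunk 2: at line 1 remove [qet,cwb] add [xrai] -> 9 lines: otv xrai cfk lqaxg qzap iou qvd gpehw afnj
Hunk 3: at line 6 remove [qvd,gpehw] add [xpj,saso] -> 9 lines: otv xrai cfk lqaxg qzap iou xpj saso afnj
Final line 9: afnj

Answer: afnj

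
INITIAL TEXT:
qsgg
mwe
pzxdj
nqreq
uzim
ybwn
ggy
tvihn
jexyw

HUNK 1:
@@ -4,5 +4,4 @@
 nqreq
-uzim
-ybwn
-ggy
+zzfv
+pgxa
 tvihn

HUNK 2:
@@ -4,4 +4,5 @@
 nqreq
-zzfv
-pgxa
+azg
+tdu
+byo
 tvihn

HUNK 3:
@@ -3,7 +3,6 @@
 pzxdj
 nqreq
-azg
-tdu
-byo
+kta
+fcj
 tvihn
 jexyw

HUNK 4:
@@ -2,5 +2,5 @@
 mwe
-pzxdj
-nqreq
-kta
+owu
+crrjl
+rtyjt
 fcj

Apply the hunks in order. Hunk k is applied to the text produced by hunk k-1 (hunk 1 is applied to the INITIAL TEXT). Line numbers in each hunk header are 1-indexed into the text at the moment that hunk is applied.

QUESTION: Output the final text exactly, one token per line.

Hunk 1: at line 4 remove [uzim,ybwn,ggy] add [zzfv,pgxa] -> 8 lines: qsgg mwe pzxdj nqreq zzfv pgxa tvihn jexyw
Hunk 2: at line 4 remove [zzfv,pgxa] add [azg,tdu,byo] -> 9 lines: qsgg mwe pzxdj nqreq azg tdu byo tvihn jexyw
Hunk 3: at line 3 remove [azg,tdu,byo] add [kta,fcj] -> 8 lines: qsgg mwe pzxdj nqreq kta fcj tvihn jexyw
Hunk 4: at line 2 remove [pzxdj,nqreq,kta] add [owu,crrjl,rtyjt] -> 8 lines: qsgg mwe owu crrjl rtyjt fcj tvihn jexyw

Answer: qsgg
mwe
owu
crrjl
rtyjt
fcj
tvihn
jexyw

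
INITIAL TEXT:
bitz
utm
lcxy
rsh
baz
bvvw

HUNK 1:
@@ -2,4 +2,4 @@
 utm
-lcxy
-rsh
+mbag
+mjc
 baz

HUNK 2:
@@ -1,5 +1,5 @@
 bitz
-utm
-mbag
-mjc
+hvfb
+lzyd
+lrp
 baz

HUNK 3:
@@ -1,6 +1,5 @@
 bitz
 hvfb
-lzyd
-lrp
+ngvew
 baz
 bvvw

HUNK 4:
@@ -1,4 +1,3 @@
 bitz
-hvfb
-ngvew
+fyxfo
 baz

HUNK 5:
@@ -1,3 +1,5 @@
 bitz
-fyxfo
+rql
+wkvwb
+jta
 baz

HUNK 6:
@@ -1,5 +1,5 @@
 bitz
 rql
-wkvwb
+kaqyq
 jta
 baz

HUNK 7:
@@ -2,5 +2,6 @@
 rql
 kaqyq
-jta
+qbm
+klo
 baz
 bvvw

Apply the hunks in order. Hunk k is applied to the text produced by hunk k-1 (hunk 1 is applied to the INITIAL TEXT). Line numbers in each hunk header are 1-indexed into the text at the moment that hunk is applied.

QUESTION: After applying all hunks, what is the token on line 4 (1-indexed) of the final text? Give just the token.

Hunk 1: at line 2 remove [lcxy,rsh] add [mbag,mjc] -> 6 lines: bitz utm mbag mjc baz bvvw
Hunk 2: at line 1 remove [utm,mbag,mjc] add [hvfb,lzyd,lrp] -> 6 lines: bitz hvfb lzyd lrp baz bvvw
Hunk 3: at line 1 remove [lzyd,lrp] add [ngvew] -> 5 lines: bitz hvfb ngvew baz bvvw
Hunk 4: at line 1 remove [hvfb,ngvew] add [fyxfo] -> 4 lines: bitz fyxfo baz bvvw
Hunk 5: at line 1 remove [fyxfo] add [rql,wkvwb,jta] -> 6 lines: bitz rql wkvwb jta baz bvvw
Hunk 6: at line 1 remove [wkvwb] add [kaqyq] -> 6 lines: bitz rql kaqyq jta baz bvvw
Hunk 7: at line 2 remove [jta] add [qbm,klo] -> 7 lines: bitz rql kaqyq qbm klo baz bvvw
Final line 4: qbm

Answer: qbm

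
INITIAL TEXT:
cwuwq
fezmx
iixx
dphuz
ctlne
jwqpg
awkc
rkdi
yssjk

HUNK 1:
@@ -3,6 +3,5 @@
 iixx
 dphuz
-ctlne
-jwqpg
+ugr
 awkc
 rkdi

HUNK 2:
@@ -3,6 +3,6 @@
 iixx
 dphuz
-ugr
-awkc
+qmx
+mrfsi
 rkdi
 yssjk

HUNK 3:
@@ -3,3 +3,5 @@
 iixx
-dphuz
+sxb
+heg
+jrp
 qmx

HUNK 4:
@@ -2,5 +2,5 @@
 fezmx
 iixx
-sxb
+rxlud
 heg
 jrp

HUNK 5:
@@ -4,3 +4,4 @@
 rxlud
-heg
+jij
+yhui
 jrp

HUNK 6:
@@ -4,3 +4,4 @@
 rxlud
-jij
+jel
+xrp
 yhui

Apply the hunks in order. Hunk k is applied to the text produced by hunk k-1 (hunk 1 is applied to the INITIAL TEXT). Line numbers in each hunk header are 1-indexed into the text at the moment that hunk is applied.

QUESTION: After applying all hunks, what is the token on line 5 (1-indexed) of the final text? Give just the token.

Answer: jel

Derivation:
Hunk 1: at line 3 remove [ctlne,jwqpg] add [ugr] -> 8 lines: cwuwq fezmx iixx dphuz ugr awkc rkdi yssjk
Hunk 2: at line 3 remove [ugr,awkc] add [qmx,mrfsi] -> 8 lines: cwuwq fezmx iixx dphuz qmx mrfsi rkdi yssjk
Hunk 3: at line 3 remove [dphuz] add [sxb,heg,jrp] -> 10 lines: cwuwq fezmx iixx sxb heg jrp qmx mrfsi rkdi yssjk
Hunk 4: at line 2 remove [sxb] add [rxlud] -> 10 lines: cwuwq fezmx iixx rxlud heg jrp qmx mrfsi rkdi yssjk
Hunk 5: at line 4 remove [heg] add [jij,yhui] -> 11 lines: cwuwq fezmx iixx rxlud jij yhui jrp qmx mrfsi rkdi yssjk
Hunk 6: at line 4 remove [jij] add [jel,xrp] -> 12 lines: cwuwq fezmx iixx rxlud jel xrp yhui jrp qmx mrfsi rkdi yssjk
Final line 5: jel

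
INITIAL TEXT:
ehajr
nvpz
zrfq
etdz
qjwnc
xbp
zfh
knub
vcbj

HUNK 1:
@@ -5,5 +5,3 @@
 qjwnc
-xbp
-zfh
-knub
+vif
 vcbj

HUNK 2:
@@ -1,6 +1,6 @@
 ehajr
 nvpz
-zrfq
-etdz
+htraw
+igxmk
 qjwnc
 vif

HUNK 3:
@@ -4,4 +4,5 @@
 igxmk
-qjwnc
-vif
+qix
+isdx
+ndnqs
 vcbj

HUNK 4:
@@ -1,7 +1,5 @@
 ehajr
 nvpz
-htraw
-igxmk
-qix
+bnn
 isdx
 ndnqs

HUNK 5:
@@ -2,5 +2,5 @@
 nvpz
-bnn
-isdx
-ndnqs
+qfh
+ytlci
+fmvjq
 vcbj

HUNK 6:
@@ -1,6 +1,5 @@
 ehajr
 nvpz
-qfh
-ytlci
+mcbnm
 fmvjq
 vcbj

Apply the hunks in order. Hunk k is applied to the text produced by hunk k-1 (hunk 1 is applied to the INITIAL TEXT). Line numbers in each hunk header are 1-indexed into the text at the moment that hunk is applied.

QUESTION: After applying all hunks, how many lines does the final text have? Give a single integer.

Hunk 1: at line 5 remove [xbp,zfh,knub] add [vif] -> 7 lines: ehajr nvpz zrfq etdz qjwnc vif vcbj
Hunk 2: at line 1 remove [zrfq,etdz] add [htraw,igxmk] -> 7 lines: ehajr nvpz htraw igxmk qjwnc vif vcbj
Hunk 3: at line 4 remove [qjwnc,vif] add [qix,isdx,ndnqs] -> 8 lines: ehajr nvpz htraw igxmk qix isdx ndnqs vcbj
Hunk 4: at line 1 remove [htraw,igxmk,qix] add [bnn] -> 6 lines: ehajr nvpz bnn isdx ndnqs vcbj
Hunk 5: at line 2 remove [bnn,isdx,ndnqs] add [qfh,ytlci,fmvjq] -> 6 lines: ehajr nvpz qfh ytlci fmvjq vcbj
Hunk 6: at line 1 remove [qfh,ytlci] add [mcbnm] -> 5 lines: ehajr nvpz mcbnm fmvjq vcbj
Final line count: 5

Answer: 5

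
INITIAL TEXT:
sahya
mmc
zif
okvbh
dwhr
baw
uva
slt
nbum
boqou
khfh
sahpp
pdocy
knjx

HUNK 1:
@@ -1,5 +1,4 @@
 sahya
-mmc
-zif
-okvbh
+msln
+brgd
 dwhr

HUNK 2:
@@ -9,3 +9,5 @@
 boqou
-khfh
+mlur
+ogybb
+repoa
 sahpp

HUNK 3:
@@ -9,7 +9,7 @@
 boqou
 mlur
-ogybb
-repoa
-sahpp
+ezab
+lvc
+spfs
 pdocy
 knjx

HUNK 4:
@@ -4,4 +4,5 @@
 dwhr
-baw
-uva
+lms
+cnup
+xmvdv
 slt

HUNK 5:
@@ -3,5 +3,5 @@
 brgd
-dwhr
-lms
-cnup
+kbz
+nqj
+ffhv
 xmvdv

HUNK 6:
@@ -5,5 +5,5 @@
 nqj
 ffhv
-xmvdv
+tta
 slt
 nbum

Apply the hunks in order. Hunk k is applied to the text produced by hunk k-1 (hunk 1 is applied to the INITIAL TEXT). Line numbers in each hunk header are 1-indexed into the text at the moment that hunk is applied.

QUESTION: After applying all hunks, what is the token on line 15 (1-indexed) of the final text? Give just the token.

Answer: pdocy

Derivation:
Hunk 1: at line 1 remove [mmc,zif,okvbh] add [msln,brgd] -> 13 lines: sahya msln brgd dwhr baw uva slt nbum boqou khfh sahpp pdocy knjx
Hunk 2: at line 9 remove [khfh] add [mlur,ogybb,repoa] -> 15 lines: sahya msln brgd dwhr baw uva slt nbum boqou mlur ogybb repoa sahpp pdocy knjx
Hunk 3: at line 9 remove [ogybb,repoa,sahpp] add [ezab,lvc,spfs] -> 15 lines: sahya msln brgd dwhr baw uva slt nbum boqou mlur ezab lvc spfs pdocy knjx
Hunk 4: at line 4 remove [baw,uva] add [lms,cnup,xmvdv] -> 16 lines: sahya msln brgd dwhr lms cnup xmvdv slt nbum boqou mlur ezab lvc spfs pdocy knjx
Hunk 5: at line 3 remove [dwhr,lms,cnup] add [kbz,nqj,ffhv] -> 16 lines: sahya msln brgd kbz nqj ffhv xmvdv slt nbum boqou mlur ezab lvc spfs pdocy knjx
Hunk 6: at line 5 remove [xmvdv] add [tta] -> 16 lines: sahya msln brgd kbz nqj ffhv tta slt nbum boqou mlur ezab lvc spfs pdocy knjx
Final line 15: pdocy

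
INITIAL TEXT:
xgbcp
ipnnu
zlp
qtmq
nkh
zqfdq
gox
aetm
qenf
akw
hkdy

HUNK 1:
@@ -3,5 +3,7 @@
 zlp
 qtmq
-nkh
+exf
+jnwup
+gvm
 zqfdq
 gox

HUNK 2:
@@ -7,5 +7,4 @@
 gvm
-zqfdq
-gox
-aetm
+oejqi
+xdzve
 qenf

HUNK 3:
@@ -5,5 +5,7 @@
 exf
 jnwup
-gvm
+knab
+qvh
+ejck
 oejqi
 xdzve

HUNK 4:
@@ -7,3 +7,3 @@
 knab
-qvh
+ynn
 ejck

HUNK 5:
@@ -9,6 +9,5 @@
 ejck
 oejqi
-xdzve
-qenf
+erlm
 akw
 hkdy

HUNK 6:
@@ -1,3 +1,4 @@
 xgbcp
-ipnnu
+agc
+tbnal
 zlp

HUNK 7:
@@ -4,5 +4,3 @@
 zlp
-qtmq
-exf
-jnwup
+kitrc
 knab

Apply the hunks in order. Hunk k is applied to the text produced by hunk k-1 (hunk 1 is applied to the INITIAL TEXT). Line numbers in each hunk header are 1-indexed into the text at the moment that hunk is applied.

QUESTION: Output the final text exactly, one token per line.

Hunk 1: at line 3 remove [nkh] add [exf,jnwup,gvm] -> 13 lines: xgbcp ipnnu zlp qtmq exf jnwup gvm zqfdq gox aetm qenf akw hkdy
Hunk 2: at line 7 remove [zqfdq,gox,aetm] add [oejqi,xdzve] -> 12 lines: xgbcp ipnnu zlp qtmq exf jnwup gvm oejqi xdzve qenf akw hkdy
Hunk 3: at line 5 remove [gvm] add [knab,qvh,ejck] -> 14 lines: xgbcp ipnnu zlp qtmq exf jnwup knab qvh ejck oejqi xdzve qenf akw hkdy
Hunk 4: at line 7 remove [qvh] add [ynn] -> 14 lines: xgbcp ipnnu zlp qtmq exf jnwup knab ynn ejck oejqi xdzve qenf akw hkdy
Hunk 5: at line 9 remove [xdzve,qenf] add [erlm] -> 13 lines: xgbcp ipnnu zlp qtmq exf jnwup knab ynn ejck oejqi erlm akw hkdy
Hunk 6: at line 1 remove [ipnnu] add [agc,tbnal] -> 14 lines: xgbcp agc tbnal zlp qtmq exf jnwup knab ynn ejck oejqi erlm akw hkdy
Hunk 7: at line 4 remove [qtmq,exf,jnwup] add [kitrc] -> 12 lines: xgbcp agc tbnal zlp kitrc knab ynn ejck oejqi erlm akw hkdy

Answer: xgbcp
agc
tbnal
zlp
kitrc
knab
ynn
ejck
oejqi
erlm
akw
hkdy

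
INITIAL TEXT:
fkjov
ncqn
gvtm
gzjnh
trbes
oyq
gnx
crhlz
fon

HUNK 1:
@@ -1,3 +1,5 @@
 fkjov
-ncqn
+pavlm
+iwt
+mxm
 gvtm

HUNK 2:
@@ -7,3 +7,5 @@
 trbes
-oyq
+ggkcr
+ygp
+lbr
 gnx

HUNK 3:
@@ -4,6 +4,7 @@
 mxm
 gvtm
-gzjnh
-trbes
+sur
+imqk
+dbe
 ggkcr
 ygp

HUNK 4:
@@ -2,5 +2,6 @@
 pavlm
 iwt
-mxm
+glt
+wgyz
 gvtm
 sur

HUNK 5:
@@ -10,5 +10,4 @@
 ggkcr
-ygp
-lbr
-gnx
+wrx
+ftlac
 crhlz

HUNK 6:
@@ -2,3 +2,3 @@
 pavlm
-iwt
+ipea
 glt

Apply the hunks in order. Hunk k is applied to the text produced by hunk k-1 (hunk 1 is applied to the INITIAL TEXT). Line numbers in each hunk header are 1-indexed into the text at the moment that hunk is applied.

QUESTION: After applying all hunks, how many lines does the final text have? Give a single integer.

Answer: 14

Derivation:
Hunk 1: at line 1 remove [ncqn] add [pavlm,iwt,mxm] -> 11 lines: fkjov pavlm iwt mxm gvtm gzjnh trbes oyq gnx crhlz fon
Hunk 2: at line 7 remove [oyq] add [ggkcr,ygp,lbr] -> 13 lines: fkjov pavlm iwt mxm gvtm gzjnh trbes ggkcr ygp lbr gnx crhlz fon
Hunk 3: at line 4 remove [gzjnh,trbes] add [sur,imqk,dbe] -> 14 lines: fkjov pavlm iwt mxm gvtm sur imqk dbe ggkcr ygp lbr gnx crhlz fon
Hunk 4: at line 2 remove [mxm] add [glt,wgyz] -> 15 lines: fkjov pavlm iwt glt wgyz gvtm sur imqk dbe ggkcr ygp lbr gnx crhlz fon
Hunk 5: at line 10 remove [ygp,lbr,gnx] add [wrx,ftlac] -> 14 lines: fkjov pavlm iwt glt wgyz gvtm sur imqk dbe ggkcr wrx ftlac crhlz fon
Hunk 6: at line 2 remove [iwt] add [ipea] -> 14 lines: fkjov pavlm ipea glt wgyz gvtm sur imqk dbe ggkcr wrx ftlac crhlz fon
Final line count: 14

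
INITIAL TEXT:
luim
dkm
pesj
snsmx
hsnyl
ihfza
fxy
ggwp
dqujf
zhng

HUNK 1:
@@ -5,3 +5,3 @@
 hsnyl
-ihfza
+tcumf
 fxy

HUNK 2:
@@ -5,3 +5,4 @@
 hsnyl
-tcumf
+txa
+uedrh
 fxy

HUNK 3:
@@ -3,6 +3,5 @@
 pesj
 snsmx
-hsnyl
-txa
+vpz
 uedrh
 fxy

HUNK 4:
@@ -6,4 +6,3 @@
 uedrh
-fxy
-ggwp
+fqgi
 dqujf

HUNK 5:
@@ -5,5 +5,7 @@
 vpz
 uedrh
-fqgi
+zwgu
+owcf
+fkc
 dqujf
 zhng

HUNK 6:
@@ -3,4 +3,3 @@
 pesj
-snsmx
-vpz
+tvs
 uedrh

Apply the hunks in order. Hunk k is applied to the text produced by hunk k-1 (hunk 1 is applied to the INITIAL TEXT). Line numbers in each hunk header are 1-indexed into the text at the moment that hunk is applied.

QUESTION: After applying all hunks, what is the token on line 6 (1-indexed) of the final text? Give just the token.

Answer: zwgu

Derivation:
Hunk 1: at line 5 remove [ihfza] add [tcumf] -> 10 lines: luim dkm pesj snsmx hsnyl tcumf fxy ggwp dqujf zhng
Hunk 2: at line 5 remove [tcumf] add [txa,uedrh] -> 11 lines: luim dkm pesj snsmx hsnyl txa uedrh fxy ggwp dqujf zhng
Hunk 3: at line 3 remove [hsnyl,txa] add [vpz] -> 10 lines: luim dkm pesj snsmx vpz uedrh fxy ggwp dqujf zhng
Hunk 4: at line 6 remove [fxy,ggwp] add [fqgi] -> 9 lines: luim dkm pesj snsmx vpz uedrh fqgi dqujf zhng
Hunk 5: at line 5 remove [fqgi] add [zwgu,owcf,fkc] -> 11 lines: luim dkm pesj snsmx vpz uedrh zwgu owcf fkc dqujf zhng
Hunk 6: at line 3 remove [snsmx,vpz] add [tvs] -> 10 lines: luim dkm pesj tvs uedrh zwgu owcf fkc dqujf zhng
Final line 6: zwgu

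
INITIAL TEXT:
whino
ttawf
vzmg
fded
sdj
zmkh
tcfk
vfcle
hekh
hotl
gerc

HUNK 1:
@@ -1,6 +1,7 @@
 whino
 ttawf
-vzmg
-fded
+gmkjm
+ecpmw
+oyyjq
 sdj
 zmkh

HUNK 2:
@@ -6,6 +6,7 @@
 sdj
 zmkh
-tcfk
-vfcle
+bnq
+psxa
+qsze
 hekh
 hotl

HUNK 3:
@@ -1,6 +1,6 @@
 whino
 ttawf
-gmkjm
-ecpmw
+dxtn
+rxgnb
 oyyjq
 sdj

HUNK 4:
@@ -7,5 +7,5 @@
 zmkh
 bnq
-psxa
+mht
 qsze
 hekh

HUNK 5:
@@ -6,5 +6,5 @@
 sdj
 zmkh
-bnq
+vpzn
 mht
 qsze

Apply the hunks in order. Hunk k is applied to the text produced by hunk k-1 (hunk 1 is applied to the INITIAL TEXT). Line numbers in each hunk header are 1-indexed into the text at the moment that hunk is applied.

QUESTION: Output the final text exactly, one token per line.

Hunk 1: at line 1 remove [vzmg,fded] add [gmkjm,ecpmw,oyyjq] -> 12 lines: whino ttawf gmkjm ecpmw oyyjq sdj zmkh tcfk vfcle hekh hotl gerc
Hunk 2: at line 6 remove [tcfk,vfcle] add [bnq,psxa,qsze] -> 13 lines: whino ttawf gmkjm ecpmw oyyjq sdj zmkh bnq psxa qsze hekh hotl gerc
Hunk 3: at line 1 remove [gmkjm,ecpmw] add [dxtn,rxgnb] -> 13 lines: whino ttawf dxtn rxgnb oyyjq sdj zmkh bnq psxa qsze hekh hotl gerc
Hunk 4: at line 7 remove [psxa] add [mht] -> 13 lines: whino ttawf dxtn rxgnb oyyjq sdj zmkh bnq mht qsze hekh hotl gerc
Hunk 5: at line 6 remove [bnq] add [vpzn] -> 13 lines: whino ttawf dxtn rxgnb oyyjq sdj zmkh vpzn mht qsze hekh hotl gerc

Answer: whino
ttawf
dxtn
rxgnb
oyyjq
sdj
zmkh
vpzn
mht
qsze
hekh
hotl
gerc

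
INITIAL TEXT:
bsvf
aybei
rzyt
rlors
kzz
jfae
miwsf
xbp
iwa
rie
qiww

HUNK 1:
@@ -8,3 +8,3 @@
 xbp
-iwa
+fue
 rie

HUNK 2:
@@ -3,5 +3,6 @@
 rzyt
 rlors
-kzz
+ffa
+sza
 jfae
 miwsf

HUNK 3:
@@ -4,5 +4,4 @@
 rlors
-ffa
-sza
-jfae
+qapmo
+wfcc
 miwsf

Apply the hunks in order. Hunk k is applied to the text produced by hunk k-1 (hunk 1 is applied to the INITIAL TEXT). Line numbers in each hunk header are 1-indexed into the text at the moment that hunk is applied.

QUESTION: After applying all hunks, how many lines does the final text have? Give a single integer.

Answer: 11

Derivation:
Hunk 1: at line 8 remove [iwa] add [fue] -> 11 lines: bsvf aybei rzyt rlors kzz jfae miwsf xbp fue rie qiww
Hunk 2: at line 3 remove [kzz] add [ffa,sza] -> 12 lines: bsvf aybei rzyt rlors ffa sza jfae miwsf xbp fue rie qiww
Hunk 3: at line 4 remove [ffa,sza,jfae] add [qapmo,wfcc] -> 11 lines: bsvf aybei rzyt rlors qapmo wfcc miwsf xbp fue rie qiww
Final line count: 11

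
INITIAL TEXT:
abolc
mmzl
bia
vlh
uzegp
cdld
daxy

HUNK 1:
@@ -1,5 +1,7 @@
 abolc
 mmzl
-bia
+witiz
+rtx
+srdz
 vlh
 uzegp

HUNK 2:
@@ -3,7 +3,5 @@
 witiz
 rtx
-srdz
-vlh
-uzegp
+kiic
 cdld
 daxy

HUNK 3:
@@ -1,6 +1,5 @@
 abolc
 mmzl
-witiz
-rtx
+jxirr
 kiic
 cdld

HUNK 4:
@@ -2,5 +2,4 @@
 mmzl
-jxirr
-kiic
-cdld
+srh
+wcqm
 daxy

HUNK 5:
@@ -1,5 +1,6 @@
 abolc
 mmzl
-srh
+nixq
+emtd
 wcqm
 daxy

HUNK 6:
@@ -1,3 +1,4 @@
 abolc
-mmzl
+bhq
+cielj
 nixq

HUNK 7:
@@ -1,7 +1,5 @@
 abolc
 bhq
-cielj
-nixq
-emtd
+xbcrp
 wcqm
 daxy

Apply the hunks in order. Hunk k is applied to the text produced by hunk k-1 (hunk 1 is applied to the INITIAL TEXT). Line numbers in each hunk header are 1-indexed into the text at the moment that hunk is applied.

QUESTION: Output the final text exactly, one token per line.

Hunk 1: at line 1 remove [bia] add [witiz,rtx,srdz] -> 9 lines: abolc mmzl witiz rtx srdz vlh uzegp cdld daxy
Hunk 2: at line 3 remove [srdz,vlh,uzegp] add [kiic] -> 7 lines: abolc mmzl witiz rtx kiic cdld daxy
Hunk 3: at line 1 remove [witiz,rtx] add [jxirr] -> 6 lines: abolc mmzl jxirr kiic cdld daxy
Hunk 4: at line 2 remove [jxirr,kiic,cdld] add [srh,wcqm] -> 5 lines: abolc mmzl srh wcqm daxy
Hunk 5: at line 1 remove [srh] add [nixq,emtd] -> 6 lines: abolc mmzl nixq emtd wcqm daxy
Hunk 6: at line 1 remove [mmzl] add [bhq,cielj] -> 7 lines: abolc bhq cielj nixq emtd wcqm daxy
Hunk 7: at line 1 remove [cielj,nixq,emtd] add [xbcrp] -> 5 lines: abolc bhq xbcrp wcqm daxy

Answer: abolc
bhq
xbcrp
wcqm
daxy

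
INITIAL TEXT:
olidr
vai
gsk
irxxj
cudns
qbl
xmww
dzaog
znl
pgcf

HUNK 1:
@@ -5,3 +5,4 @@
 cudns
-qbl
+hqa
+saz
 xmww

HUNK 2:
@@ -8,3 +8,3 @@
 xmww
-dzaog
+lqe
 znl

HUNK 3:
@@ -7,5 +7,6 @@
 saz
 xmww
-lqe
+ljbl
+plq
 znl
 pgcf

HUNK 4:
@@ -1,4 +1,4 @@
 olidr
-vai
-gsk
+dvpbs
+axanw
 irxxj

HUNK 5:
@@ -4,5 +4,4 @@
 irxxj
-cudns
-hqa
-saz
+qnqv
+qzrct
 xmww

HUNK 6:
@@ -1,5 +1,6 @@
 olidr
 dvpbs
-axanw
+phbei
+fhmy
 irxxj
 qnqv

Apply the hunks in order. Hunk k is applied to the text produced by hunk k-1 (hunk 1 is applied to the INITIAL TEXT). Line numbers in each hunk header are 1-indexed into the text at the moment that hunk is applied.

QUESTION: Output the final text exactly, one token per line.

Hunk 1: at line 5 remove [qbl] add [hqa,saz] -> 11 lines: olidr vai gsk irxxj cudns hqa saz xmww dzaog znl pgcf
Hunk 2: at line 8 remove [dzaog] add [lqe] -> 11 lines: olidr vai gsk irxxj cudns hqa saz xmww lqe znl pgcf
Hunk 3: at line 7 remove [lqe] add [ljbl,plq] -> 12 lines: olidr vai gsk irxxj cudns hqa saz xmww ljbl plq znl pgcf
Hunk 4: at line 1 remove [vai,gsk] add [dvpbs,axanw] -> 12 lines: olidr dvpbs axanw irxxj cudns hqa saz xmww ljbl plq znl pgcf
Hunk 5: at line 4 remove [cudns,hqa,saz] add [qnqv,qzrct] -> 11 lines: olidr dvpbs axanw irxxj qnqv qzrct xmww ljbl plq znl pgcf
Hunk 6: at line 1 remove [axanw] add [phbei,fhmy] -> 12 lines: olidr dvpbs phbei fhmy irxxj qnqv qzrct xmww ljbl plq znl pgcf

Answer: olidr
dvpbs
phbei
fhmy
irxxj
qnqv
qzrct
xmww
ljbl
plq
znl
pgcf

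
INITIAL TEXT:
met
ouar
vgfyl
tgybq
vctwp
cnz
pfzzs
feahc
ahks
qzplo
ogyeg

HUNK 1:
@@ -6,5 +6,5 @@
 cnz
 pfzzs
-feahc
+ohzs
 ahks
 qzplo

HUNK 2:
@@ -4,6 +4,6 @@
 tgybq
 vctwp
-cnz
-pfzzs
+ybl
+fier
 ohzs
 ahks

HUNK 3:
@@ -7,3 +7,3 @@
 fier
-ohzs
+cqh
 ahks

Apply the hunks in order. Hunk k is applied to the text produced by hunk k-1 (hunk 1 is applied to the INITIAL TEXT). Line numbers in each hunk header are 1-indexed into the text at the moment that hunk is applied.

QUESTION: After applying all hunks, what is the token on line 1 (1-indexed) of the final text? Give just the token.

Answer: met

Derivation:
Hunk 1: at line 6 remove [feahc] add [ohzs] -> 11 lines: met ouar vgfyl tgybq vctwp cnz pfzzs ohzs ahks qzplo ogyeg
Hunk 2: at line 4 remove [cnz,pfzzs] add [ybl,fier] -> 11 lines: met ouar vgfyl tgybq vctwp ybl fier ohzs ahks qzplo ogyeg
Hunk 3: at line 7 remove [ohzs] add [cqh] -> 11 lines: met ouar vgfyl tgybq vctwp ybl fier cqh ahks qzplo ogyeg
Final line 1: met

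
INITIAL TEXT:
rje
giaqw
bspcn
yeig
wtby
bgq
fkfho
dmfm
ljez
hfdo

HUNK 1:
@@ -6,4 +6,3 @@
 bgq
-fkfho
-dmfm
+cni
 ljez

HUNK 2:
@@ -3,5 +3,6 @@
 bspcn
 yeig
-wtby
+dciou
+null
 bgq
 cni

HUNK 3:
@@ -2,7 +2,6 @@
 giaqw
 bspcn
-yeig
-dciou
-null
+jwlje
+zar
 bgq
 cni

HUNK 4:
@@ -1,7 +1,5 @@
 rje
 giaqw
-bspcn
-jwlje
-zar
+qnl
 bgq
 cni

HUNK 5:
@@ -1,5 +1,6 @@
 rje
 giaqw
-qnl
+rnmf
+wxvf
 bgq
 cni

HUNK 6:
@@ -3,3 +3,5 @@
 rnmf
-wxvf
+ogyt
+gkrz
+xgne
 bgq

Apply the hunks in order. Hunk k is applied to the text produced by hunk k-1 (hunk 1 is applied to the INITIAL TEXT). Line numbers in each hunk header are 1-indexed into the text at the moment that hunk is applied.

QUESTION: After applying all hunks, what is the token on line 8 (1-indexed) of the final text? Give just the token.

Hunk 1: at line 6 remove [fkfho,dmfm] add [cni] -> 9 lines: rje giaqw bspcn yeig wtby bgq cni ljez hfdo
Hunk 2: at line 3 remove [wtby] add [dciou,null] -> 10 lines: rje giaqw bspcn yeig dciou null bgq cni ljez hfdo
Hunk 3: at line 2 remove [yeig,dciou,null] add [jwlje,zar] -> 9 lines: rje giaqw bspcn jwlje zar bgq cni ljez hfdo
Hunk 4: at line 1 remove [bspcn,jwlje,zar] add [qnl] -> 7 lines: rje giaqw qnl bgq cni ljez hfdo
Hunk 5: at line 1 remove [qnl] add [rnmf,wxvf] -> 8 lines: rje giaqw rnmf wxvf bgq cni ljez hfdo
Hunk 6: at line 3 remove [wxvf] add [ogyt,gkrz,xgne] -> 10 lines: rje giaqw rnmf ogyt gkrz xgne bgq cni ljez hfdo
Final line 8: cni

Answer: cni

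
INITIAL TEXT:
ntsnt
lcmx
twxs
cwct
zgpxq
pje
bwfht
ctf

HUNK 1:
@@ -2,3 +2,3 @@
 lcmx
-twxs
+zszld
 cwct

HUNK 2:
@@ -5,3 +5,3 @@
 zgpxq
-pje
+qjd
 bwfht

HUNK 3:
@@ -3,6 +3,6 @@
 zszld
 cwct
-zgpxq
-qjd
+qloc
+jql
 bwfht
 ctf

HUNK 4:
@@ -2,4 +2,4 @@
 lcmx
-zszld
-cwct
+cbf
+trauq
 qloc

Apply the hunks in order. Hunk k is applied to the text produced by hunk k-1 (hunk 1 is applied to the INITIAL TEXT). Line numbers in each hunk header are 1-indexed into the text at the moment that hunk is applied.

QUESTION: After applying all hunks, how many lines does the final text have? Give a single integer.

Answer: 8

Derivation:
Hunk 1: at line 2 remove [twxs] add [zszld] -> 8 lines: ntsnt lcmx zszld cwct zgpxq pje bwfht ctf
Hunk 2: at line 5 remove [pje] add [qjd] -> 8 lines: ntsnt lcmx zszld cwct zgpxq qjd bwfht ctf
Hunk 3: at line 3 remove [zgpxq,qjd] add [qloc,jql] -> 8 lines: ntsnt lcmx zszld cwct qloc jql bwfht ctf
Hunk 4: at line 2 remove [zszld,cwct] add [cbf,trauq] -> 8 lines: ntsnt lcmx cbf trauq qloc jql bwfht ctf
Final line count: 8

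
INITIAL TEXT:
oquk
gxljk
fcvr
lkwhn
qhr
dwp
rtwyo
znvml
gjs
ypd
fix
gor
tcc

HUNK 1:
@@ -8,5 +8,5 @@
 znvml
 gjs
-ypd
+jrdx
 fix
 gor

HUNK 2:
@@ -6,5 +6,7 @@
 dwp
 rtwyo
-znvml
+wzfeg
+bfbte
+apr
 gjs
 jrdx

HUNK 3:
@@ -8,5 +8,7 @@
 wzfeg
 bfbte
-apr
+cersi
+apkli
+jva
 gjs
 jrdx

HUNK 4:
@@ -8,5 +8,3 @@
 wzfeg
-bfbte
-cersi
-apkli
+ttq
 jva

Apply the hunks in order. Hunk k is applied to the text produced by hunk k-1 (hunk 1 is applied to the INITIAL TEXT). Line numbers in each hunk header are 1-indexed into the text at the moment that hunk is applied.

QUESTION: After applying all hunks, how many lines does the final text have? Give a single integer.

Hunk 1: at line 8 remove [ypd] add [jrdx] -> 13 lines: oquk gxljk fcvr lkwhn qhr dwp rtwyo znvml gjs jrdx fix gor tcc
Hunk 2: at line 6 remove [znvml] add [wzfeg,bfbte,apr] -> 15 lines: oquk gxljk fcvr lkwhn qhr dwp rtwyo wzfeg bfbte apr gjs jrdx fix gor tcc
Hunk 3: at line 8 remove [apr] add [cersi,apkli,jva] -> 17 lines: oquk gxljk fcvr lkwhn qhr dwp rtwyo wzfeg bfbte cersi apkli jva gjs jrdx fix gor tcc
Hunk 4: at line 8 remove [bfbte,cersi,apkli] add [ttq] -> 15 lines: oquk gxljk fcvr lkwhn qhr dwp rtwyo wzfeg ttq jva gjs jrdx fix gor tcc
Final line count: 15

Answer: 15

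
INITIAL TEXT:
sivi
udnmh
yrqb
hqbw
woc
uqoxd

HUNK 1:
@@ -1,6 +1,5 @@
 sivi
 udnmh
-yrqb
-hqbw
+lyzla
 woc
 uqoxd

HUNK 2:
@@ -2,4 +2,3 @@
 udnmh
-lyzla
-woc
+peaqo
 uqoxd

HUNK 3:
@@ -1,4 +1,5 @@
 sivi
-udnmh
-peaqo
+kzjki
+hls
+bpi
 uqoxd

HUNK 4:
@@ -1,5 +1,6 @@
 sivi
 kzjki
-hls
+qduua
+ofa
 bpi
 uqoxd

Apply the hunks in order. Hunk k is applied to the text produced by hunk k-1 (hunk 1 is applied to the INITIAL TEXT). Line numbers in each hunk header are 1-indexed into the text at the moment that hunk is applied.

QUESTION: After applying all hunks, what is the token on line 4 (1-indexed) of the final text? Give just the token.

Hunk 1: at line 1 remove [yrqb,hqbw] add [lyzla] -> 5 lines: sivi udnmh lyzla woc uqoxd
Hunk 2: at line 2 remove [lyzla,woc] add [peaqo] -> 4 lines: sivi udnmh peaqo uqoxd
Hunk 3: at line 1 remove [udnmh,peaqo] add [kzjki,hls,bpi] -> 5 lines: sivi kzjki hls bpi uqoxd
Hunk 4: at line 1 remove [hls] add [qduua,ofa] -> 6 lines: sivi kzjki qduua ofa bpi uqoxd
Final line 4: ofa

Answer: ofa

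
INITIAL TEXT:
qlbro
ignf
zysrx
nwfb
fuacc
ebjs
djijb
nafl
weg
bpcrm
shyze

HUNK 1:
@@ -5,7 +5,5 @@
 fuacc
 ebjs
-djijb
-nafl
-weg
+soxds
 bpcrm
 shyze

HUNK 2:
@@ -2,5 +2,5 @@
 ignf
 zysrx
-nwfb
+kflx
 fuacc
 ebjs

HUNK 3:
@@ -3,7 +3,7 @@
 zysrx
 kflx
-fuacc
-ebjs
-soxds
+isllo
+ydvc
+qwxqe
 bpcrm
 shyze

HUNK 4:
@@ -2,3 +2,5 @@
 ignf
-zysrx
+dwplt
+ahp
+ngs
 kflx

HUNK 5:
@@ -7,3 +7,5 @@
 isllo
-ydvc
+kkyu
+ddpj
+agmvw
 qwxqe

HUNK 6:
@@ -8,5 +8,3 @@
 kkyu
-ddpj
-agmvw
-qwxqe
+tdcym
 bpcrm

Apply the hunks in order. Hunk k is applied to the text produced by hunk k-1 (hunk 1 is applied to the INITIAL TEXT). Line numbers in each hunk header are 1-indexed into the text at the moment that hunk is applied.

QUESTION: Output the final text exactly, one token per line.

Hunk 1: at line 5 remove [djijb,nafl,weg] add [soxds] -> 9 lines: qlbro ignf zysrx nwfb fuacc ebjs soxds bpcrm shyze
Hunk 2: at line 2 remove [nwfb] add [kflx] -> 9 lines: qlbro ignf zysrx kflx fuacc ebjs soxds bpcrm shyze
Hunk 3: at line 3 remove [fuacc,ebjs,soxds] add [isllo,ydvc,qwxqe] -> 9 lines: qlbro ignf zysrx kflx isllo ydvc qwxqe bpcrm shyze
Hunk 4: at line 2 remove [zysrx] add [dwplt,ahp,ngs] -> 11 lines: qlbro ignf dwplt ahp ngs kflx isllo ydvc qwxqe bpcrm shyze
Hunk 5: at line 7 remove [ydvc] add [kkyu,ddpj,agmvw] -> 13 lines: qlbro ignf dwplt ahp ngs kflx isllo kkyu ddpj agmvw qwxqe bpcrm shyze
Hunk 6: at line 8 remove [ddpj,agmvw,qwxqe] add [tdcym] -> 11 lines: qlbro ignf dwplt ahp ngs kflx isllo kkyu tdcym bpcrm shyze

Answer: qlbro
ignf
dwplt
ahp
ngs
kflx
isllo
kkyu
tdcym
bpcrm
shyze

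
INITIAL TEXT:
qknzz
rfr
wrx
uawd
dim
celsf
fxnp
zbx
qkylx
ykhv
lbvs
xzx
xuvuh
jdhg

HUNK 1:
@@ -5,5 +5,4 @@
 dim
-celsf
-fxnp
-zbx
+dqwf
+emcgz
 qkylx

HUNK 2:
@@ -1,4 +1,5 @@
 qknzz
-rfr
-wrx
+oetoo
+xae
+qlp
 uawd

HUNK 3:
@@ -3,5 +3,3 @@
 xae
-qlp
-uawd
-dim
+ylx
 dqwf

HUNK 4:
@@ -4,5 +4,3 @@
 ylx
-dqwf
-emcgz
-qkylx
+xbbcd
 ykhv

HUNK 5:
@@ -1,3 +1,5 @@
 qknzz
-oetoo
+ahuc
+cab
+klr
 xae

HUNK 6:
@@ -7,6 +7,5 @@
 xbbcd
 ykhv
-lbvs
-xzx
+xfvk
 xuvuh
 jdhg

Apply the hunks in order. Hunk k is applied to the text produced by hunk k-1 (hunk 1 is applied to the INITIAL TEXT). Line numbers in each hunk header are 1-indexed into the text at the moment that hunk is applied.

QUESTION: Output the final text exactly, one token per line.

Hunk 1: at line 5 remove [celsf,fxnp,zbx] add [dqwf,emcgz] -> 13 lines: qknzz rfr wrx uawd dim dqwf emcgz qkylx ykhv lbvs xzx xuvuh jdhg
Hunk 2: at line 1 remove [rfr,wrx] add [oetoo,xae,qlp] -> 14 lines: qknzz oetoo xae qlp uawd dim dqwf emcgz qkylx ykhv lbvs xzx xuvuh jdhg
Hunk 3: at line 3 remove [qlp,uawd,dim] add [ylx] -> 12 lines: qknzz oetoo xae ylx dqwf emcgz qkylx ykhv lbvs xzx xuvuh jdhg
Hunk 4: at line 4 remove [dqwf,emcgz,qkylx] add [xbbcd] -> 10 lines: qknzz oetoo xae ylx xbbcd ykhv lbvs xzx xuvuh jdhg
Hunk 5: at line 1 remove [oetoo] add [ahuc,cab,klr] -> 12 lines: qknzz ahuc cab klr xae ylx xbbcd ykhv lbvs xzx xuvuh jdhg
Hunk 6: at line 7 remove [lbvs,xzx] add [xfvk] -> 11 lines: qknzz ahuc cab klr xae ylx xbbcd ykhv xfvk xuvuh jdhg

Answer: qknzz
ahuc
cab
klr
xae
ylx
xbbcd
ykhv
xfvk
xuvuh
jdhg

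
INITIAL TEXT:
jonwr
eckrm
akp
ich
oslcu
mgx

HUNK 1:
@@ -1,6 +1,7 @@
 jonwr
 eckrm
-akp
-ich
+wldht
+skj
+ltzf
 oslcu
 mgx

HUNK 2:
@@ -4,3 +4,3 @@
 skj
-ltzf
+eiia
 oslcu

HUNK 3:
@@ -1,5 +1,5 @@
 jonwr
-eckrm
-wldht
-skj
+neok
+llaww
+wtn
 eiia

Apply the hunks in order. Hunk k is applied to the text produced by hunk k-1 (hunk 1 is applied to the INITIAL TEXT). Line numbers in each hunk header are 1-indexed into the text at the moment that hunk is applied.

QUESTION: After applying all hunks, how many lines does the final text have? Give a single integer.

Hunk 1: at line 1 remove [akp,ich] add [wldht,skj,ltzf] -> 7 lines: jonwr eckrm wldht skj ltzf oslcu mgx
Hunk 2: at line 4 remove [ltzf] add [eiia] -> 7 lines: jonwr eckrm wldht skj eiia oslcu mgx
Hunk 3: at line 1 remove [eckrm,wldht,skj] add [neok,llaww,wtn] -> 7 lines: jonwr neok llaww wtn eiia oslcu mgx
Final line count: 7

Answer: 7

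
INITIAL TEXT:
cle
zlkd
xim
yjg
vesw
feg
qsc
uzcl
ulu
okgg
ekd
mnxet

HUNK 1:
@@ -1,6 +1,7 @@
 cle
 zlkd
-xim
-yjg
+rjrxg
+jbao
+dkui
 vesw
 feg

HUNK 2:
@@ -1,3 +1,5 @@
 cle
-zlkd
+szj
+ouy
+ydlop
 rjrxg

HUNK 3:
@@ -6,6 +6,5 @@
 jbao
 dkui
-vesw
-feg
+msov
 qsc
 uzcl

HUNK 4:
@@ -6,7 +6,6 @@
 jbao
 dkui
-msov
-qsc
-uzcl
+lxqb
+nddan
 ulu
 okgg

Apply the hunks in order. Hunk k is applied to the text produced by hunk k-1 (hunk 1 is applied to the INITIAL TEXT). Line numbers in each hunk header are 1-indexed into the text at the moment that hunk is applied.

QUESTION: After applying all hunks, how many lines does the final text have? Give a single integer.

Answer: 13

Derivation:
Hunk 1: at line 1 remove [xim,yjg] add [rjrxg,jbao,dkui] -> 13 lines: cle zlkd rjrxg jbao dkui vesw feg qsc uzcl ulu okgg ekd mnxet
Hunk 2: at line 1 remove [zlkd] add [szj,ouy,ydlop] -> 15 lines: cle szj ouy ydlop rjrxg jbao dkui vesw feg qsc uzcl ulu okgg ekd mnxet
Hunk 3: at line 6 remove [vesw,feg] add [msov] -> 14 lines: cle szj ouy ydlop rjrxg jbao dkui msov qsc uzcl ulu okgg ekd mnxet
Hunk 4: at line 6 remove [msov,qsc,uzcl] add [lxqb,nddan] -> 13 lines: cle szj ouy ydlop rjrxg jbao dkui lxqb nddan ulu okgg ekd mnxet
Final line count: 13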